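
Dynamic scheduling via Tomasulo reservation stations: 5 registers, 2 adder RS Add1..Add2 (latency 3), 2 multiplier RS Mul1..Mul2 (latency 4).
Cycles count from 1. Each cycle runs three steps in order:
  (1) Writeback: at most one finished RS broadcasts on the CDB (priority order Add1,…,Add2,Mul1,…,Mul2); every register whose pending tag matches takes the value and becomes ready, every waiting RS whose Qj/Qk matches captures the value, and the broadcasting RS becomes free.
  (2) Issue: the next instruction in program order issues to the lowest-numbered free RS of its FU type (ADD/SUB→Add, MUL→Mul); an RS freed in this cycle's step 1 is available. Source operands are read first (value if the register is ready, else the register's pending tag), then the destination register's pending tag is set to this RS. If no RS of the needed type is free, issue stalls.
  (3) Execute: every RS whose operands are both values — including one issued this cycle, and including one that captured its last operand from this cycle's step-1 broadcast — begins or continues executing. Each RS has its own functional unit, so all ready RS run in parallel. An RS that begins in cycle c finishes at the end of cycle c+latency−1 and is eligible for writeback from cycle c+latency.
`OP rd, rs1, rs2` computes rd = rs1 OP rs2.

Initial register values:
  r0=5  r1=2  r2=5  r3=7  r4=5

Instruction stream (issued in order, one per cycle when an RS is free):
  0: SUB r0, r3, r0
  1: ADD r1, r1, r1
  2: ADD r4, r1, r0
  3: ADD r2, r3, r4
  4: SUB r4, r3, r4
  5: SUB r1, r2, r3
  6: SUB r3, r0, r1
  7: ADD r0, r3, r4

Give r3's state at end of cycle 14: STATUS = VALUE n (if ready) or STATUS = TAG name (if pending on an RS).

STATUS = TAG Add2

  c1: issue SUB r0<-Add1  regs: r0:Add1,r1:2,r2:5,r3:7,r4:5
  c2: issue ADD r1<-Add2  regs: r0:Add1,r1:Add2,r2:5,r3:7,r4:5
  c3: stall  regs: r0:Add1,r1:Add2,r2:5,r3:7,r4:5
  c4: CDB Add1=2; issue ADD r4<-Add1  regs: r0:2,r1:Add2,r2:5,r3:7,r4:Add1
  c5: CDB Add2=4; issue ADD r2<-Add2  regs: r0:2,r1:4,r2:Add2,r3:7,r4:Add1
  c6: stall  regs: r0:2,r1:4,r2:Add2,r3:7,r4:Add1
  c7: stall  regs: r0:2,r1:4,r2:Add2,r3:7,r4:Add1
  c8: CDB Add1=6; issue SUB r4<-Add1  regs: r0:2,r1:4,r2:Add2,r3:7,r4:Add1
  c9: stall  regs: r0:2,r1:4,r2:Add2,r3:7,r4:Add1
  c10: stall  regs: r0:2,r1:4,r2:Add2,r3:7,r4:Add1
  c11: CDB Add1=1; issue SUB r1<-Add1  regs: r0:2,r1:Add1,r2:Add2,r3:7,r4:1
  c12: CDB Add2=13; issue SUB r3<-Add2  regs: r0:2,r1:Add1,r2:13,r3:Add2,r4:1
  c13: stall  regs: r0:2,r1:Add1,r2:13,r3:Add2,r4:1
  c14: stall  regs: r0:2,r1:Add1,r2:13,r3:Add2,r4:1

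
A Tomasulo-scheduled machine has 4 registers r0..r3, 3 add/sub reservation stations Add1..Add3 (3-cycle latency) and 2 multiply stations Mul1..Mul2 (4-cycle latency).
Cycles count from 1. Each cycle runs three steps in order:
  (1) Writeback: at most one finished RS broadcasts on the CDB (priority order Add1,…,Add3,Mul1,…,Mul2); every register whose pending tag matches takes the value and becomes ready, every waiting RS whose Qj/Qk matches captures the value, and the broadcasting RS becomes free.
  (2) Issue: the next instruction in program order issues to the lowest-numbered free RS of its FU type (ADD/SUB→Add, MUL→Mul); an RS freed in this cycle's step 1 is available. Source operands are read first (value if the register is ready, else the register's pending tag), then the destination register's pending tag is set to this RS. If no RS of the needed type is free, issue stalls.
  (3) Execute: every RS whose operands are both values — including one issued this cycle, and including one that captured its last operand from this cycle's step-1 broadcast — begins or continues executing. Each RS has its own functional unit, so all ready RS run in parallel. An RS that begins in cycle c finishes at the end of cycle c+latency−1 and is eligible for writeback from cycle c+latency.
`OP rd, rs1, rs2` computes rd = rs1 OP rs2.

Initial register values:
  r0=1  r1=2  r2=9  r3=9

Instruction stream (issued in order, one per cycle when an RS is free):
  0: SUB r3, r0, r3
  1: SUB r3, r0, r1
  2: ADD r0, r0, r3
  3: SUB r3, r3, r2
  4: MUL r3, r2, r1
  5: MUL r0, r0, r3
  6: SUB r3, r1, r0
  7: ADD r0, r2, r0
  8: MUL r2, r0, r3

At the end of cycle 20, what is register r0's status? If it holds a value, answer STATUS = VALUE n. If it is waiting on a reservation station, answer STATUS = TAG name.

STATUS = VALUE 9

  c1: issue SUB r3<-Add1  regs: r0:1,r1:2,r2:9,r3:Add1
  c2: issue SUB r3<-Add2  regs: r0:1,r1:2,r2:9,r3:Add2
  c3: issue ADD r0<-Add3  regs: r0:Add3,r1:2,r2:9,r3:Add2
  c4: CDB Add1=-8; issue SUB r3<-Add1  regs: r0:Add3,r1:2,r2:9,r3:Add1
  c5: CDB Add2=-1; issue MUL r3<-Mul1  regs: r0:Add3,r1:2,r2:9,r3:Mul1
  c6: issue MUL r0<-Mul2  regs: r0:Mul2,r1:2,r2:9,r3:Mul1
  c7: issue SUB r3<-Add2  regs: r0:Mul2,r1:2,r2:9,r3:Add2
  c8: CDB Add1=-10; issue ADD r0<-Add1  regs: r0:Add1,r1:2,r2:9,r3:Add2
  c9: CDB Add3=0; stall  regs: r0:Add1,r1:2,r2:9,r3:Add2
  c10: CDB Mul1=18; issue MUL r2<-Mul1  regs: r0:Add1,r1:2,r2:Mul1,r3:Add2
  c11: -  regs: r0:Add1,r1:2,r2:Mul1,r3:Add2
  c12: -  regs: r0:Add1,r1:2,r2:Mul1,r3:Add2
  c13: -  regs: r0:Add1,r1:2,r2:Mul1,r3:Add2
  c14: CDB Mul2=0  regs: r0:Add1,r1:2,r2:Mul1,r3:Add2
  c15: -  regs: r0:Add1,r1:2,r2:Mul1,r3:Add2
  c16: -  regs: r0:Add1,r1:2,r2:Mul1,r3:Add2
  c17: CDB Add1=9  regs: r0:9,r1:2,r2:Mul1,r3:Add2
  c18: CDB Add2=2  regs: r0:9,r1:2,r2:Mul1,r3:2
  c19: -  regs: r0:9,r1:2,r2:Mul1,r3:2
  c20: -  regs: r0:9,r1:2,r2:Mul1,r3:2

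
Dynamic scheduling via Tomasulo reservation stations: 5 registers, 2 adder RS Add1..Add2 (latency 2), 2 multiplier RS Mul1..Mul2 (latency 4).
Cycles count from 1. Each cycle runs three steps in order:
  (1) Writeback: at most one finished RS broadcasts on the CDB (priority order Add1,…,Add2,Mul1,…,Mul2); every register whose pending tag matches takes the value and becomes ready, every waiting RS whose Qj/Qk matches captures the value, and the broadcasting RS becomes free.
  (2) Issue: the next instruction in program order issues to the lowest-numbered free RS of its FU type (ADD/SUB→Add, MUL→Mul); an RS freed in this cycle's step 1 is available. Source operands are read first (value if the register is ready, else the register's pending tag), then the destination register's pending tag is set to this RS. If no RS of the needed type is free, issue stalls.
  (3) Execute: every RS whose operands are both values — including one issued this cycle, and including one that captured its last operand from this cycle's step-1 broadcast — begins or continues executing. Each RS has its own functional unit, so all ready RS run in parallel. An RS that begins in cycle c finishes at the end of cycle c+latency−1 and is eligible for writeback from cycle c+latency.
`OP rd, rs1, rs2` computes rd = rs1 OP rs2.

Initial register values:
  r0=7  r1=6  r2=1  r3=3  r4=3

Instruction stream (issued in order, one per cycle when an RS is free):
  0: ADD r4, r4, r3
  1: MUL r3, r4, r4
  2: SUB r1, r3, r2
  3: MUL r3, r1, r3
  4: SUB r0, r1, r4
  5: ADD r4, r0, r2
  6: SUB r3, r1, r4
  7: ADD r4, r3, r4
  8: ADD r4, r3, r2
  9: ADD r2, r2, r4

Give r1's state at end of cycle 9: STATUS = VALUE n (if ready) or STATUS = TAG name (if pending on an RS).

STATUS = VALUE 35

  c1: issue ADD r4<-Add1  regs: r0:7,r1:6,r2:1,r3:3,r4:Add1
  c2: issue MUL r3<-Mul1  regs: r0:7,r1:6,r2:1,r3:Mul1,r4:Add1
  c3: CDB Add1=6; issue SUB r1<-Add1  regs: r0:7,r1:Add1,r2:1,r3:Mul1,r4:6
  c4: issue MUL r3<-Mul2  regs: r0:7,r1:Add1,r2:1,r3:Mul2,r4:6
  c5: issue SUB r0<-Add2  regs: r0:Add2,r1:Add1,r2:1,r3:Mul2,r4:6
  c6: stall  regs: r0:Add2,r1:Add1,r2:1,r3:Mul2,r4:6
  c7: CDB Mul1=36; stall  regs: r0:Add2,r1:Add1,r2:1,r3:Mul2,r4:6
  c8: stall  regs: r0:Add2,r1:Add1,r2:1,r3:Mul2,r4:6
  c9: CDB Add1=35; issue ADD r4<-Add1  regs: r0:Add2,r1:35,r2:1,r3:Mul2,r4:Add1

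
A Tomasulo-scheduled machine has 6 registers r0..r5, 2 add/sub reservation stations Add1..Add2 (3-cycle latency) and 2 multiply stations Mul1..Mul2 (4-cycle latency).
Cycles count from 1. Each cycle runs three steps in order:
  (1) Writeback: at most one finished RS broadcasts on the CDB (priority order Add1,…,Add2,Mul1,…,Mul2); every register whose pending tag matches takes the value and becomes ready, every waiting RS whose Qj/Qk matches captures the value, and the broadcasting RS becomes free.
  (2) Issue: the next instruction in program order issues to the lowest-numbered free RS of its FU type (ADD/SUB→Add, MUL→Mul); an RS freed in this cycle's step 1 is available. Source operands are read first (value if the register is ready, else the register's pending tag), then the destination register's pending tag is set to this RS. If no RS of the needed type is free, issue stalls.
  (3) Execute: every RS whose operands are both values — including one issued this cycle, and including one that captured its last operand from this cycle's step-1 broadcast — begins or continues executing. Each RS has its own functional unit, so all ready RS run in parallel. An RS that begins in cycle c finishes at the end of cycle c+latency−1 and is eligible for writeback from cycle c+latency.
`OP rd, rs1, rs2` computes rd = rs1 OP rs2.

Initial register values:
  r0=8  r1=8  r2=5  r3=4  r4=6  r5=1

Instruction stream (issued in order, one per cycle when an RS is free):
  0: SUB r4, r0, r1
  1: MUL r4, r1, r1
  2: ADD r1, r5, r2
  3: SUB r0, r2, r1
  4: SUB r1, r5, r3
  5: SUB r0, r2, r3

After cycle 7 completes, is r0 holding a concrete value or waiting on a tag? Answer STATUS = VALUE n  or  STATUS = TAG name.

c1: issue SUB r4<-Add1 | r0:8,r1:8,r2:5,r3:4,r4:Add1,r5:1
c2: issue MUL r4<-Mul1 | r0:8,r1:8,r2:5,r3:4,r4:Mul1,r5:1
c3: issue ADD r1<-Add2 | r0:8,r1:Add2,r2:5,r3:4,r4:Mul1,r5:1
c4: CDB Add1=0; issue SUB r0<-Add1 | r0:Add1,r1:Add2,r2:5,r3:4,r4:Mul1,r5:1
c5: stall | r0:Add1,r1:Add2,r2:5,r3:4,r4:Mul1,r5:1
c6: CDB Add2=6; issue SUB r1<-Add2 | r0:Add1,r1:Add2,r2:5,r3:4,r4:Mul1,r5:1
c7: CDB Mul1=64; stall | r0:Add1,r1:Add2,r2:5,r3:4,r4:64,r5:1

STATUS = TAG Add1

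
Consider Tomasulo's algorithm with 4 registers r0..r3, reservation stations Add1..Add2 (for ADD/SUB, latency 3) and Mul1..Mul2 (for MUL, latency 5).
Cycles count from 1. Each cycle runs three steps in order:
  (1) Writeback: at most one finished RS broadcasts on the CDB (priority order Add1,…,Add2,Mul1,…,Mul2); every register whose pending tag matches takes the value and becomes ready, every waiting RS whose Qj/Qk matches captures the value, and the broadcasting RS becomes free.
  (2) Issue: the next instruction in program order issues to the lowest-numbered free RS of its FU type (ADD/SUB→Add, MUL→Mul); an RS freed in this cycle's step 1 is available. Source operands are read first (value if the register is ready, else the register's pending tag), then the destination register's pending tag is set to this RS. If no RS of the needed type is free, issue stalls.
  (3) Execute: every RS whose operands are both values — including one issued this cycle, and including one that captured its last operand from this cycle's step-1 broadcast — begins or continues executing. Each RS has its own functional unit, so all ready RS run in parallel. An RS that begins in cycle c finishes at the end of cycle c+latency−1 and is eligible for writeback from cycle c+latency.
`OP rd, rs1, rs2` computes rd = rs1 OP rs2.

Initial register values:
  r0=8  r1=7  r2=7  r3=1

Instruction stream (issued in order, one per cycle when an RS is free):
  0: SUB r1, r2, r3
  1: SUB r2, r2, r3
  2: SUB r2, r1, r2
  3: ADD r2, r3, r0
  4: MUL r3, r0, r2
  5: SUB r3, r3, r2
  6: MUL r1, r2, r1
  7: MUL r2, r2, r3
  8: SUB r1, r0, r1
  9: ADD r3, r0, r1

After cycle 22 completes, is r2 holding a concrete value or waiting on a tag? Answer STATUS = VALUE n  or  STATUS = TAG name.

STATUS = VALUE 567

c1: issue SUB r1<-Add1 | r0:8,r1:Add1,r2:7,r3:1
c2: issue SUB r2<-Add2 | r0:8,r1:Add1,r2:Add2,r3:1
c3: stall | r0:8,r1:Add1,r2:Add2,r3:1
c4: CDB Add1=6; issue SUB r2<-Add1 | r0:8,r1:6,r2:Add1,r3:1
c5: CDB Add2=6; issue ADD r2<-Add2 | r0:8,r1:6,r2:Add2,r3:1
c6: issue MUL r3<-Mul1 | r0:8,r1:6,r2:Add2,r3:Mul1
c7: stall | r0:8,r1:6,r2:Add2,r3:Mul1
c8: CDB Add1=0; issue SUB r3<-Add1 | r0:8,r1:6,r2:Add2,r3:Add1
c9: CDB Add2=9; issue MUL r1<-Mul2 | r0:8,r1:Mul2,r2:9,r3:Add1
c10: stall | r0:8,r1:Mul2,r2:9,r3:Add1
c11: stall | r0:8,r1:Mul2,r2:9,r3:Add1
c12: stall | r0:8,r1:Mul2,r2:9,r3:Add1
c13: stall | r0:8,r1:Mul2,r2:9,r3:Add1
c14: CDB Mul1=72; issue MUL r2<-Mul1 | r0:8,r1:Mul2,r2:Mul1,r3:Add1
c15: CDB Mul2=54; issue SUB r1<-Add2 | r0:8,r1:Add2,r2:Mul1,r3:Add1
c16: stall | r0:8,r1:Add2,r2:Mul1,r3:Add1
c17: CDB Add1=63; issue ADD r3<-Add1 | r0:8,r1:Add2,r2:Mul1,r3:Add1
c18: CDB Add2=-46 | r0:8,r1:-46,r2:Mul1,r3:Add1
c19: - | r0:8,r1:-46,r2:Mul1,r3:Add1
c20: - | r0:8,r1:-46,r2:Mul1,r3:Add1
c21: CDB Add1=-38 | r0:8,r1:-46,r2:Mul1,r3:-38
c22: CDB Mul1=567 | r0:8,r1:-46,r2:567,r3:-38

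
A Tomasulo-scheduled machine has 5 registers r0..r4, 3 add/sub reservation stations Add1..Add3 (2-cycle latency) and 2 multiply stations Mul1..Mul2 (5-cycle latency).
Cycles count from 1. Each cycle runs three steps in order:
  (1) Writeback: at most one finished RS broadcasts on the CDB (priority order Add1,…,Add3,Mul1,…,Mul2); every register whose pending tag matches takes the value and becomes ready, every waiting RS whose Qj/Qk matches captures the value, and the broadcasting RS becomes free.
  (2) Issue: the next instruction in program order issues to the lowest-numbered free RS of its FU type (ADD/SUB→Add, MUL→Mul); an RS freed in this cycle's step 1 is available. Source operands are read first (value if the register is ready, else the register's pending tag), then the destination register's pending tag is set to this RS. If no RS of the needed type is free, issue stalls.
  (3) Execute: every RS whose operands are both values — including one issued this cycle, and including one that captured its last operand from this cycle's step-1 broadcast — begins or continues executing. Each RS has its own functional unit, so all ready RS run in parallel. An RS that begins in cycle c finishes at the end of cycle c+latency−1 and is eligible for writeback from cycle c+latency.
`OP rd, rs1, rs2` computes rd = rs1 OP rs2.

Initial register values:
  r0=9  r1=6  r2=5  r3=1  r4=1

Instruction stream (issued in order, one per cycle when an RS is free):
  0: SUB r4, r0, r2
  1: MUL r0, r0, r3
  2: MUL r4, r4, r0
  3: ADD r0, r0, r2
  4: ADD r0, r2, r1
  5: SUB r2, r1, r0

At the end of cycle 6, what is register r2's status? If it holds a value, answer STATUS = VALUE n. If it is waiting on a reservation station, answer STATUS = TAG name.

cycle 1: issue SUB r4<-Add1 // r0:9,r1:6,r2:5,r3:1,r4:Add1
cycle 2: issue MUL r0<-Mul1 // r0:Mul1,r1:6,r2:5,r3:1,r4:Add1
cycle 3: CDB Add1=4; issue MUL r4<-Mul2 // r0:Mul1,r1:6,r2:5,r3:1,r4:Mul2
cycle 4: issue ADD r0<-Add1 // r0:Add1,r1:6,r2:5,r3:1,r4:Mul2
cycle 5: issue ADD r0<-Add2 // r0:Add2,r1:6,r2:5,r3:1,r4:Mul2
cycle 6: issue SUB r2<-Add3 // r0:Add2,r1:6,r2:Add3,r3:1,r4:Mul2

STATUS = TAG Add3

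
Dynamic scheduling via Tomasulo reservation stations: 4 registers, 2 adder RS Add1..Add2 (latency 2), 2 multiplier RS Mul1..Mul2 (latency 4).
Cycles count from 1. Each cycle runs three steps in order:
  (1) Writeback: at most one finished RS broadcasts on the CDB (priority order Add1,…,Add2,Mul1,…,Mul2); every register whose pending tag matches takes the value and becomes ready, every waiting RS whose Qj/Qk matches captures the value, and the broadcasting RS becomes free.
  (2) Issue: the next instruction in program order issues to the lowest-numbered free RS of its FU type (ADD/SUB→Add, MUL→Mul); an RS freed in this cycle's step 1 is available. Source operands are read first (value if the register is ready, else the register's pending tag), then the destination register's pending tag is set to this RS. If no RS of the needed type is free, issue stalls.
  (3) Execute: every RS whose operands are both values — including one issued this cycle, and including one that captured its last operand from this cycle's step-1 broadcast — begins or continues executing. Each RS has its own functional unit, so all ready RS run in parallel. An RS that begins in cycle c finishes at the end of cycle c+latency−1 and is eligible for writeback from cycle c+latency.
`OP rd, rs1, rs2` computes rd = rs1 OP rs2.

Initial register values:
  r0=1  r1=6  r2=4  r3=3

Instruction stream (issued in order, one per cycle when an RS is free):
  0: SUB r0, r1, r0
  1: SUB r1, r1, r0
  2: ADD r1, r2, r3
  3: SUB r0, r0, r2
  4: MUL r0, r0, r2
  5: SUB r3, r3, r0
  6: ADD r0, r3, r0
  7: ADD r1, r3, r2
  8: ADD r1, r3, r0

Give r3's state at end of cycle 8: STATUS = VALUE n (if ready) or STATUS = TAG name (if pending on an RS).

cycle 1: issue SUB r0<-Add1 // r0:Add1,r1:6,r2:4,r3:3
cycle 2: issue SUB r1<-Add2 // r0:Add1,r1:Add2,r2:4,r3:3
cycle 3: CDB Add1=5; issue ADD r1<-Add1 // r0:5,r1:Add1,r2:4,r3:3
cycle 4: stall // r0:5,r1:Add1,r2:4,r3:3
cycle 5: CDB Add1=7; issue SUB r0<-Add1 // r0:Add1,r1:7,r2:4,r3:3
cycle 6: CDB Add2=1; issue MUL r0<-Mul1 // r0:Mul1,r1:7,r2:4,r3:3
cycle 7: CDB Add1=1; issue SUB r3<-Add1 // r0:Mul1,r1:7,r2:4,r3:Add1
cycle 8: issue ADD r0<-Add2 // r0:Add2,r1:7,r2:4,r3:Add1

STATUS = TAG Add1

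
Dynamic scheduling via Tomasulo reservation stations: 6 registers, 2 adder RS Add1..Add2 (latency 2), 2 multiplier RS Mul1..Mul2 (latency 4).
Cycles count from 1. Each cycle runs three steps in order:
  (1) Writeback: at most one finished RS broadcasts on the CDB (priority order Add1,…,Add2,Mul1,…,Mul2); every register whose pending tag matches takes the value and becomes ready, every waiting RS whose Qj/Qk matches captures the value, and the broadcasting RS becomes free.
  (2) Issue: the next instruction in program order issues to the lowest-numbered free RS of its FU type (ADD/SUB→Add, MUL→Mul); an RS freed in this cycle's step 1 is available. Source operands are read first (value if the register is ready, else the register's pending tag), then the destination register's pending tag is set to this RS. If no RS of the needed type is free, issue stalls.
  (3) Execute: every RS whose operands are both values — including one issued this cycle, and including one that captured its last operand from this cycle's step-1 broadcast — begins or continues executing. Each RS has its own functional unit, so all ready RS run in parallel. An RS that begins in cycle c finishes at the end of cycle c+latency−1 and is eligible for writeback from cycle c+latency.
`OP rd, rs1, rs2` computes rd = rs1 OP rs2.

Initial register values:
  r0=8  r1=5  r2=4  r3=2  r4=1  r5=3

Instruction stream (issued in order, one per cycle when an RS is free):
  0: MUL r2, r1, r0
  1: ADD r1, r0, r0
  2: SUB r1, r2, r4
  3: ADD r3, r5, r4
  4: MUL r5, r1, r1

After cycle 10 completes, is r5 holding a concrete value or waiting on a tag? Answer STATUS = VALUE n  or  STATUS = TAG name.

STATUS = TAG Mul1

cycle 1: issue MUL r2<-Mul1 // r0:8,r1:5,r2:Mul1,r3:2,r4:1,r5:3
cycle 2: issue ADD r1<-Add1 // r0:8,r1:Add1,r2:Mul1,r3:2,r4:1,r5:3
cycle 3: issue SUB r1<-Add2 // r0:8,r1:Add2,r2:Mul1,r3:2,r4:1,r5:3
cycle 4: CDB Add1=16; issue ADD r3<-Add1 // r0:8,r1:Add2,r2:Mul1,r3:Add1,r4:1,r5:3
cycle 5: CDB Mul1=40; issue MUL r5<-Mul1 // r0:8,r1:Add2,r2:40,r3:Add1,r4:1,r5:Mul1
cycle 6: CDB Add1=4 // r0:8,r1:Add2,r2:40,r3:4,r4:1,r5:Mul1
cycle 7: CDB Add2=39 // r0:8,r1:39,r2:40,r3:4,r4:1,r5:Mul1
cycle 8: - // r0:8,r1:39,r2:40,r3:4,r4:1,r5:Mul1
cycle 9: - // r0:8,r1:39,r2:40,r3:4,r4:1,r5:Mul1
cycle 10: - // r0:8,r1:39,r2:40,r3:4,r4:1,r5:Mul1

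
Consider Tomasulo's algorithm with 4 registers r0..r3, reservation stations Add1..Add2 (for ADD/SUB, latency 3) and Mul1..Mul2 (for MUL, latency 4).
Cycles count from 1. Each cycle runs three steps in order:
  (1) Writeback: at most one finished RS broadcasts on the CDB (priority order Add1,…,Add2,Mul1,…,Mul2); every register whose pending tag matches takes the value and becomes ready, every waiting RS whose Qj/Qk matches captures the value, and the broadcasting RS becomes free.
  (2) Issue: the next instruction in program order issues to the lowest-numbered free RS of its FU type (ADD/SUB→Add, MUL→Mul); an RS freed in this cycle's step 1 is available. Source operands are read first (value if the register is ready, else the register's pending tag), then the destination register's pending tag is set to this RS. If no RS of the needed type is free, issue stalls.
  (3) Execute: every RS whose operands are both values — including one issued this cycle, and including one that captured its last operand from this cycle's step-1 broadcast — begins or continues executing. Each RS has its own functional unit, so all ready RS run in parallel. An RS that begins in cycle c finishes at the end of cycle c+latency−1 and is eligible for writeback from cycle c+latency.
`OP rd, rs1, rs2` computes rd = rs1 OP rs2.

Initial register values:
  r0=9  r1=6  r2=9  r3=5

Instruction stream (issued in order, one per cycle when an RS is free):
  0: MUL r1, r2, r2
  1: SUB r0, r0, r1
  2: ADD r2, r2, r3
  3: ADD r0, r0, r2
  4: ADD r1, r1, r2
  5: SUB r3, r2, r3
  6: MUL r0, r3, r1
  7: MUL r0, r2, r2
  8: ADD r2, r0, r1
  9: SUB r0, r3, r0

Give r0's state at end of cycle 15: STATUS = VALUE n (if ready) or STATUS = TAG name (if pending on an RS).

cycle 1: issue MUL r1<-Mul1 // r0:9,r1:Mul1,r2:9,r3:5
cycle 2: issue SUB r0<-Add1 // r0:Add1,r1:Mul1,r2:9,r3:5
cycle 3: issue ADD r2<-Add2 // r0:Add1,r1:Mul1,r2:Add2,r3:5
cycle 4: stall // r0:Add1,r1:Mul1,r2:Add2,r3:5
cycle 5: CDB Mul1=81; stall // r0:Add1,r1:81,r2:Add2,r3:5
cycle 6: CDB Add2=14; issue ADD r0<-Add2 // r0:Add2,r1:81,r2:14,r3:5
cycle 7: stall // r0:Add2,r1:81,r2:14,r3:5
cycle 8: CDB Add1=-72; issue ADD r1<-Add1 // r0:Add2,r1:Add1,r2:14,r3:5
cycle 9: stall // r0:Add2,r1:Add1,r2:14,r3:5
cycle 10: stall // r0:Add2,r1:Add1,r2:14,r3:5
cycle 11: CDB Add1=95; issue SUB r3<-Add1 // r0:Add2,r1:95,r2:14,r3:Add1
cycle 12: CDB Add2=-58; issue MUL r0<-Mul1 // r0:Mul1,r1:95,r2:14,r3:Add1
cycle 13: issue MUL r0<-Mul2 // r0:Mul2,r1:95,r2:14,r3:Add1
cycle 14: CDB Add1=9; issue ADD r2<-Add1 // r0:Mul2,r1:95,r2:Add1,r3:9
cycle 15: issue SUB r0<-Add2 // r0:Add2,r1:95,r2:Add1,r3:9

STATUS = TAG Add2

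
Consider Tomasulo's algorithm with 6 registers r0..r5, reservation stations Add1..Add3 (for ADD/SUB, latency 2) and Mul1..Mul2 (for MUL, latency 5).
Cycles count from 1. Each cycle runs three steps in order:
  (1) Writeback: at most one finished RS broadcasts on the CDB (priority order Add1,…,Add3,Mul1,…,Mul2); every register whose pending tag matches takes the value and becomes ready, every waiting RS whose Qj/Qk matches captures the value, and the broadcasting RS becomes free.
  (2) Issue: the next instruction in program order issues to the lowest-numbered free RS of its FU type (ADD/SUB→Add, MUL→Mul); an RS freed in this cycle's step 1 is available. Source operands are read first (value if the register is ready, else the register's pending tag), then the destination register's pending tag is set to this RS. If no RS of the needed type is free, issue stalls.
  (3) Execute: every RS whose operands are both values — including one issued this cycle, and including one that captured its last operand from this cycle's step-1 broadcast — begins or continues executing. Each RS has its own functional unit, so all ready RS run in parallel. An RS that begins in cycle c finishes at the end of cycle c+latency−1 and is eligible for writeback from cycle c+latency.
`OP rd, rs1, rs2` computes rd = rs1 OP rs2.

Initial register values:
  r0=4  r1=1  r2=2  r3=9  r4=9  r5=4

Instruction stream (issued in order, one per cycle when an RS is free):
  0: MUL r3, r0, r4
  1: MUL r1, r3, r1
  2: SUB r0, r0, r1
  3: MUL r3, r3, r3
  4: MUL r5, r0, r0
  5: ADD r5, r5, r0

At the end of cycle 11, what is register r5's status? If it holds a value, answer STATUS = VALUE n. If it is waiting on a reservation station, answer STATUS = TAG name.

STATUS = TAG Mul1

  c1: issue MUL r3<-Mul1  regs: r0:4,r1:1,r2:2,r3:Mul1,r4:9,r5:4
  c2: issue MUL r1<-Mul2  regs: r0:4,r1:Mul2,r2:2,r3:Mul1,r4:9,r5:4
  c3: issue SUB r0<-Add1  regs: r0:Add1,r1:Mul2,r2:2,r3:Mul1,r4:9,r5:4
  c4: stall  regs: r0:Add1,r1:Mul2,r2:2,r3:Mul1,r4:9,r5:4
  c5: stall  regs: r0:Add1,r1:Mul2,r2:2,r3:Mul1,r4:9,r5:4
  c6: CDB Mul1=36; issue MUL r3<-Mul1  regs: r0:Add1,r1:Mul2,r2:2,r3:Mul1,r4:9,r5:4
  c7: stall  regs: r0:Add1,r1:Mul2,r2:2,r3:Mul1,r4:9,r5:4
  c8: stall  regs: r0:Add1,r1:Mul2,r2:2,r3:Mul1,r4:9,r5:4
  c9: stall  regs: r0:Add1,r1:Mul2,r2:2,r3:Mul1,r4:9,r5:4
  c10: stall  regs: r0:Add1,r1:Mul2,r2:2,r3:Mul1,r4:9,r5:4
  c11: CDB Mul1=1296; issue MUL r5<-Mul1  regs: r0:Add1,r1:Mul2,r2:2,r3:1296,r4:9,r5:Mul1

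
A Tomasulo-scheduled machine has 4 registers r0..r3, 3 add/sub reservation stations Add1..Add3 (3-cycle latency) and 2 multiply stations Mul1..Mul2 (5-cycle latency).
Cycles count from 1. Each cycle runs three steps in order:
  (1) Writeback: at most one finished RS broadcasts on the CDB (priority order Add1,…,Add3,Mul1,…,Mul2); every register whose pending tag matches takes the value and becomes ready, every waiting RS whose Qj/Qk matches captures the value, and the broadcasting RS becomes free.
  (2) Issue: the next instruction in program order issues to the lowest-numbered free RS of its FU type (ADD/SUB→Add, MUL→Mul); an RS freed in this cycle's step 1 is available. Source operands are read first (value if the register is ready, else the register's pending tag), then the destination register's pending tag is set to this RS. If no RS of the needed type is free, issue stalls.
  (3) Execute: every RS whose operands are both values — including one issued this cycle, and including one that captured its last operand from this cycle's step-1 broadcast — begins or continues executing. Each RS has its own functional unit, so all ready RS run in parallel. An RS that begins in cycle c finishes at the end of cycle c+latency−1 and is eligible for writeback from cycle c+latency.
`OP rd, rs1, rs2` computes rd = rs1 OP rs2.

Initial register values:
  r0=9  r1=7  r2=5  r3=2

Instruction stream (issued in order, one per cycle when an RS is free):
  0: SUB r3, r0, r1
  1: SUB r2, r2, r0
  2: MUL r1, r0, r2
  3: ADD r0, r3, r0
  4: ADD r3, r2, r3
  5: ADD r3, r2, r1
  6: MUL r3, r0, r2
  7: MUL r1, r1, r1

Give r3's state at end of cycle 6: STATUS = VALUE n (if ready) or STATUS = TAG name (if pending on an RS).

STATUS = TAG Add3

  c1: issue SUB r3<-Add1  regs: r0:9,r1:7,r2:5,r3:Add1
  c2: issue SUB r2<-Add2  regs: r0:9,r1:7,r2:Add2,r3:Add1
  c3: issue MUL r1<-Mul1  regs: r0:9,r1:Mul1,r2:Add2,r3:Add1
  c4: CDB Add1=2; issue ADD r0<-Add1  regs: r0:Add1,r1:Mul1,r2:Add2,r3:2
  c5: CDB Add2=-4; issue ADD r3<-Add2  regs: r0:Add1,r1:Mul1,r2:-4,r3:Add2
  c6: issue ADD r3<-Add3  regs: r0:Add1,r1:Mul1,r2:-4,r3:Add3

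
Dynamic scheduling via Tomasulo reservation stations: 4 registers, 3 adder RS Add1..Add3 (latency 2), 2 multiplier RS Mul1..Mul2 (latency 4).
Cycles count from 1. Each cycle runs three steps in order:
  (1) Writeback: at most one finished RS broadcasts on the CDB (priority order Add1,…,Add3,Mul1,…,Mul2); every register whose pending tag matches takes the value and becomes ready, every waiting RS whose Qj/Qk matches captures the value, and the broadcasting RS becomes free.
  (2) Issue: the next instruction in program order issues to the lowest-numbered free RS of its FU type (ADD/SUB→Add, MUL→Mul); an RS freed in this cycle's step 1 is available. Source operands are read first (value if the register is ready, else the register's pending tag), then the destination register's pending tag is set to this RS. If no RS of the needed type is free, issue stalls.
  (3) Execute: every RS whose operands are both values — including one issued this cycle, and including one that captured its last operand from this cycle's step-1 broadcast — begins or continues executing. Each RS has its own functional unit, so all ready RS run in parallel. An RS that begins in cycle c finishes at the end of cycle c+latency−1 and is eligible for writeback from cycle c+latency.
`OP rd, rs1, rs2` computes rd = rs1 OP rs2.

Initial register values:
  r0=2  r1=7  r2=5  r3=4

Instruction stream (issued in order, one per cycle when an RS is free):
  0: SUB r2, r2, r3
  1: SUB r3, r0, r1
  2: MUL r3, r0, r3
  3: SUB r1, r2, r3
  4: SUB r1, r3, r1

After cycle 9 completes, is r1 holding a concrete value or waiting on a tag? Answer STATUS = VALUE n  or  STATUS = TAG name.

STATUS = TAG Add2

  c1: issue SUB r2<-Add1  regs: r0:2,r1:7,r2:Add1,r3:4
  c2: issue SUB r3<-Add2  regs: r0:2,r1:7,r2:Add1,r3:Add2
  c3: CDB Add1=1; issue MUL r3<-Mul1  regs: r0:2,r1:7,r2:1,r3:Mul1
  c4: CDB Add2=-5; issue SUB r1<-Add1  regs: r0:2,r1:Add1,r2:1,r3:Mul1
  c5: issue SUB r1<-Add2  regs: r0:2,r1:Add2,r2:1,r3:Mul1
  c6: -  regs: r0:2,r1:Add2,r2:1,r3:Mul1
  c7: -  regs: r0:2,r1:Add2,r2:1,r3:Mul1
  c8: CDB Mul1=-10  regs: r0:2,r1:Add2,r2:1,r3:-10
  c9: -  regs: r0:2,r1:Add2,r2:1,r3:-10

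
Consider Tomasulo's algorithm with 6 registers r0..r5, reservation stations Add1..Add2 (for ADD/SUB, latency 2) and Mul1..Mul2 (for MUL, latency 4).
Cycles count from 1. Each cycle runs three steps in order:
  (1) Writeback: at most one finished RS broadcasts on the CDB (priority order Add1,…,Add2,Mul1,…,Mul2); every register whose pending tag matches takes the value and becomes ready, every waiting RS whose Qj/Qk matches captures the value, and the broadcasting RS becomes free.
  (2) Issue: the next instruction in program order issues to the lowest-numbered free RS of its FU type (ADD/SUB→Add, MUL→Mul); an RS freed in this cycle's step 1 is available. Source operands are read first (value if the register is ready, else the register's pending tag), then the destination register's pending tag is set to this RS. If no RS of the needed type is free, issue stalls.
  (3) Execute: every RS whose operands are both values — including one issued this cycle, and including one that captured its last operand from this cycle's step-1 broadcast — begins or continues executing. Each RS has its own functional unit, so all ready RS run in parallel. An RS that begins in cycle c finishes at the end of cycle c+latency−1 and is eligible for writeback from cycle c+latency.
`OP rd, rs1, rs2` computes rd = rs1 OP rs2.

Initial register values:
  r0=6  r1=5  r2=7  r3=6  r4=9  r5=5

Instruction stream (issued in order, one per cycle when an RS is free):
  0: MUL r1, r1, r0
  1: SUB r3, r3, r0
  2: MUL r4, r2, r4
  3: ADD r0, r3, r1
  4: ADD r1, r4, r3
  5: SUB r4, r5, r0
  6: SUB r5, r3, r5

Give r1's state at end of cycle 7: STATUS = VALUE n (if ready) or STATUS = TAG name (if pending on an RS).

  c1: issue MUL r1<-Mul1  regs: r0:6,r1:Mul1,r2:7,r3:6,r4:9,r5:5
  c2: issue SUB r3<-Add1  regs: r0:6,r1:Mul1,r2:7,r3:Add1,r4:9,r5:5
  c3: issue MUL r4<-Mul2  regs: r0:6,r1:Mul1,r2:7,r3:Add1,r4:Mul2,r5:5
  c4: CDB Add1=0; issue ADD r0<-Add1  regs: r0:Add1,r1:Mul1,r2:7,r3:0,r4:Mul2,r5:5
  c5: CDB Mul1=30; issue ADD r1<-Add2  regs: r0:Add1,r1:Add2,r2:7,r3:0,r4:Mul2,r5:5
  c6: stall  regs: r0:Add1,r1:Add2,r2:7,r3:0,r4:Mul2,r5:5
  c7: CDB Add1=30; issue SUB r4<-Add1  regs: r0:30,r1:Add2,r2:7,r3:0,r4:Add1,r5:5

STATUS = TAG Add2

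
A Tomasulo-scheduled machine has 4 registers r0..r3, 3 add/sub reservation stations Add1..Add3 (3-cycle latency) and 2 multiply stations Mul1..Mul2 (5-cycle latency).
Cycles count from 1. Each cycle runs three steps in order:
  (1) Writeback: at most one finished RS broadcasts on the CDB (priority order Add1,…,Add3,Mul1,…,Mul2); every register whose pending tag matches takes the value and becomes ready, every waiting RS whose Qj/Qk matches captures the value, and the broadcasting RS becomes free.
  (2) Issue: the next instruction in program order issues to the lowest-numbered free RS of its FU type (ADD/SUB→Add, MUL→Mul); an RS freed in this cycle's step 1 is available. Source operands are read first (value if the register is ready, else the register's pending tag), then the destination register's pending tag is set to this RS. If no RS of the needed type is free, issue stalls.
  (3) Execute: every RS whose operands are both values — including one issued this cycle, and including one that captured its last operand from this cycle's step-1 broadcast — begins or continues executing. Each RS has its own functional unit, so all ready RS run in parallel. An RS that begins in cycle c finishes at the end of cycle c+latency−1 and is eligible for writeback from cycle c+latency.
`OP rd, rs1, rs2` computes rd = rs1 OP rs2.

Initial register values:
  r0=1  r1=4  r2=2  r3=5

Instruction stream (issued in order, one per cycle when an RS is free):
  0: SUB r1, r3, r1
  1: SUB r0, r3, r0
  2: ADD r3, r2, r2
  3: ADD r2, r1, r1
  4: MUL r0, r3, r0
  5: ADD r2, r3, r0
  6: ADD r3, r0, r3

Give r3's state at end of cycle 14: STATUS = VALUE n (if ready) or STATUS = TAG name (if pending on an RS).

STATUS = VALUE 20

  c1: issue SUB r1<-Add1  regs: r0:1,r1:Add1,r2:2,r3:5
  c2: issue SUB r0<-Add2  regs: r0:Add2,r1:Add1,r2:2,r3:5
  c3: issue ADD r3<-Add3  regs: r0:Add2,r1:Add1,r2:2,r3:Add3
  c4: CDB Add1=1; issue ADD r2<-Add1  regs: r0:Add2,r1:1,r2:Add1,r3:Add3
  c5: CDB Add2=4; issue MUL r0<-Mul1  regs: r0:Mul1,r1:1,r2:Add1,r3:Add3
  c6: CDB Add3=4; issue ADD r2<-Add2  regs: r0:Mul1,r1:1,r2:Add2,r3:4
  c7: CDB Add1=2; issue ADD r3<-Add1  regs: r0:Mul1,r1:1,r2:Add2,r3:Add1
  c8: -  regs: r0:Mul1,r1:1,r2:Add2,r3:Add1
  c9: -  regs: r0:Mul1,r1:1,r2:Add2,r3:Add1
  c10: -  regs: r0:Mul1,r1:1,r2:Add2,r3:Add1
  c11: CDB Mul1=16  regs: r0:16,r1:1,r2:Add2,r3:Add1
  c12: -  regs: r0:16,r1:1,r2:Add2,r3:Add1
  c13: -  regs: r0:16,r1:1,r2:Add2,r3:Add1
  c14: CDB Add1=20  regs: r0:16,r1:1,r2:Add2,r3:20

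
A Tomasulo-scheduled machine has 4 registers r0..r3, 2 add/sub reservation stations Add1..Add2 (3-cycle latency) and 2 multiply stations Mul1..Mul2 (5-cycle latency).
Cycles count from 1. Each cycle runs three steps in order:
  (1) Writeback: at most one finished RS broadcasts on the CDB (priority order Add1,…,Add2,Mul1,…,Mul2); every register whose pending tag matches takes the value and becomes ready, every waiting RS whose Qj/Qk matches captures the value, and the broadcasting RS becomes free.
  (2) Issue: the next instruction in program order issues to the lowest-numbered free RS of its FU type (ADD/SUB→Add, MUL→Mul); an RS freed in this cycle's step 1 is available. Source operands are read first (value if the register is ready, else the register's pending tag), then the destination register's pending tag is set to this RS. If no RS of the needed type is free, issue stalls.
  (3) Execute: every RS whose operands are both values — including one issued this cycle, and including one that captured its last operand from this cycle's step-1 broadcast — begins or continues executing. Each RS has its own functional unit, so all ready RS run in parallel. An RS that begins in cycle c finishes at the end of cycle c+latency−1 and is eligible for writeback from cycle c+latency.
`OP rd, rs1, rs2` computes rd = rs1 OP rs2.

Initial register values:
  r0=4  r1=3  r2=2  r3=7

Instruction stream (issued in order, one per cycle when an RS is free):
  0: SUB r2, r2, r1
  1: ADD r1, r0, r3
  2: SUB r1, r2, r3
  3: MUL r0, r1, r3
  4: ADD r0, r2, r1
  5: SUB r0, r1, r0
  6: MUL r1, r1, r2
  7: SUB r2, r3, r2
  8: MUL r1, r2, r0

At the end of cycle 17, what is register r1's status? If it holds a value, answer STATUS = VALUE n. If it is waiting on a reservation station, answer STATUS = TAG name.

cycle 1: issue SUB r2<-Add1 // r0:4,r1:3,r2:Add1,r3:7
cycle 2: issue ADD r1<-Add2 // r0:4,r1:Add2,r2:Add1,r3:7
cycle 3: stall // r0:4,r1:Add2,r2:Add1,r3:7
cycle 4: CDB Add1=-1; issue SUB r1<-Add1 // r0:4,r1:Add1,r2:-1,r3:7
cycle 5: CDB Add2=11; issue MUL r0<-Mul1 // r0:Mul1,r1:Add1,r2:-1,r3:7
cycle 6: issue ADD r0<-Add2 // r0:Add2,r1:Add1,r2:-1,r3:7
cycle 7: CDB Add1=-8; issue SUB r0<-Add1 // r0:Add1,r1:-8,r2:-1,r3:7
cycle 8: issue MUL r1<-Mul2 // r0:Add1,r1:Mul2,r2:-1,r3:7
cycle 9: stall // r0:Add1,r1:Mul2,r2:-1,r3:7
cycle 10: CDB Add2=-9; issue SUB r2<-Add2 // r0:Add1,r1:Mul2,r2:Add2,r3:7
cycle 11: stall // r0:Add1,r1:Mul2,r2:Add2,r3:7
cycle 12: CDB Mul1=-56; issue MUL r1<-Mul1 // r0:Add1,r1:Mul1,r2:Add2,r3:7
cycle 13: CDB Add1=1 // r0:1,r1:Mul1,r2:Add2,r3:7
cycle 14: CDB Add2=8 // r0:1,r1:Mul1,r2:8,r3:7
cycle 15: CDB Mul2=8 // r0:1,r1:Mul1,r2:8,r3:7
cycle 16: - // r0:1,r1:Mul1,r2:8,r3:7
cycle 17: - // r0:1,r1:Mul1,r2:8,r3:7

STATUS = TAG Mul1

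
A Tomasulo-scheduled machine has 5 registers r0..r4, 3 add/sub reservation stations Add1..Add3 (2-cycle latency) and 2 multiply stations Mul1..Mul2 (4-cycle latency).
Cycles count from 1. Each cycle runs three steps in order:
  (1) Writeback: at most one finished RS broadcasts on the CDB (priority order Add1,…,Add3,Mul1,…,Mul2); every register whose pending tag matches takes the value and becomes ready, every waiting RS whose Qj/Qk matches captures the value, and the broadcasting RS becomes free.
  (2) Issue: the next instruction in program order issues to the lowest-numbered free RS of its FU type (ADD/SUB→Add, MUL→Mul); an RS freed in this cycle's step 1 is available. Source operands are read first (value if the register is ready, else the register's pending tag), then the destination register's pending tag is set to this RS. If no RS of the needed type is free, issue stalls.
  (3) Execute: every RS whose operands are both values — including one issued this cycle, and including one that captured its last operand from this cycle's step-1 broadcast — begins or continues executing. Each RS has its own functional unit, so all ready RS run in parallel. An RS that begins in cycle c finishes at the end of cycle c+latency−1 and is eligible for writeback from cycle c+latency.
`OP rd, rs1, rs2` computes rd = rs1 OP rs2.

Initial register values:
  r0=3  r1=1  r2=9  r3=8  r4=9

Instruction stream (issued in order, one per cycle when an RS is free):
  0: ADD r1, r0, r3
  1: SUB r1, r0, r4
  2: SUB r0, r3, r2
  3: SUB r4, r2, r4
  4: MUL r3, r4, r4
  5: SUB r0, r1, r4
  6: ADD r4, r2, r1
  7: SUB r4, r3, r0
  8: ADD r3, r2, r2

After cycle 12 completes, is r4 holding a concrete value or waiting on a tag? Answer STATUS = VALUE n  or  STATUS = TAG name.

c1: issue ADD r1<-Add1 | r0:3,r1:Add1,r2:9,r3:8,r4:9
c2: issue SUB r1<-Add2 | r0:3,r1:Add2,r2:9,r3:8,r4:9
c3: CDB Add1=11; issue SUB r0<-Add1 | r0:Add1,r1:Add2,r2:9,r3:8,r4:9
c4: CDB Add2=-6; issue SUB r4<-Add2 | r0:Add1,r1:-6,r2:9,r3:8,r4:Add2
c5: CDB Add1=-1; issue MUL r3<-Mul1 | r0:-1,r1:-6,r2:9,r3:Mul1,r4:Add2
c6: CDB Add2=0; issue SUB r0<-Add1 | r0:Add1,r1:-6,r2:9,r3:Mul1,r4:0
c7: issue ADD r4<-Add2 | r0:Add1,r1:-6,r2:9,r3:Mul1,r4:Add2
c8: CDB Add1=-6; issue SUB r4<-Add1 | r0:-6,r1:-6,r2:9,r3:Mul1,r4:Add1
c9: CDB Add2=3; issue ADD r3<-Add2 | r0:-6,r1:-6,r2:9,r3:Add2,r4:Add1
c10: CDB Mul1=0 | r0:-6,r1:-6,r2:9,r3:Add2,r4:Add1
c11: CDB Add2=18 | r0:-6,r1:-6,r2:9,r3:18,r4:Add1
c12: CDB Add1=6 | r0:-6,r1:-6,r2:9,r3:18,r4:6

STATUS = VALUE 6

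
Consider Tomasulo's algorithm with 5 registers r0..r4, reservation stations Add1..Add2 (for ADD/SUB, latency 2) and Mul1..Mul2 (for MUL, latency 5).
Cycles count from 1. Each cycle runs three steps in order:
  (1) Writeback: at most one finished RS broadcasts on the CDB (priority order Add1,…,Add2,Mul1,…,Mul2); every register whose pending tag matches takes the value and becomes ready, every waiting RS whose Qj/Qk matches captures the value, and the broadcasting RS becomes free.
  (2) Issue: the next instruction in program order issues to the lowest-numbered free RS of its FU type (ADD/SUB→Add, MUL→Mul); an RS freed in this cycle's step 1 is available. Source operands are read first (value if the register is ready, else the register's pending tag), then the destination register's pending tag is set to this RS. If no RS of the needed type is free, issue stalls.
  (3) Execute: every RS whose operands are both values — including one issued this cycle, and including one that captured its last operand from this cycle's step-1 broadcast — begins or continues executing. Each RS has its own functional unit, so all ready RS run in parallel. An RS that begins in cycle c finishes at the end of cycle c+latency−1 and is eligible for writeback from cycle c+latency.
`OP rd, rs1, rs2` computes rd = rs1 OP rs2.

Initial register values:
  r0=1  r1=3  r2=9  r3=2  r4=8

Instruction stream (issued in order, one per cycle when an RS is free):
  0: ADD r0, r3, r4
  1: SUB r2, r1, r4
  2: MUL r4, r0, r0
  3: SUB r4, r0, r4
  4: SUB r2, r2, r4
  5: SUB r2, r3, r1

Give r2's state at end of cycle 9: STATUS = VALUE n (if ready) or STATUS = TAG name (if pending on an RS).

STATUS = TAG Add2

cycle 1: issue ADD r0<-Add1 // r0:Add1,r1:3,r2:9,r3:2,r4:8
cycle 2: issue SUB r2<-Add2 // r0:Add1,r1:3,r2:Add2,r3:2,r4:8
cycle 3: CDB Add1=10; issue MUL r4<-Mul1 // r0:10,r1:3,r2:Add2,r3:2,r4:Mul1
cycle 4: CDB Add2=-5; issue SUB r4<-Add1 // r0:10,r1:3,r2:-5,r3:2,r4:Add1
cycle 5: issue SUB r2<-Add2 // r0:10,r1:3,r2:Add2,r3:2,r4:Add1
cycle 6: stall // r0:10,r1:3,r2:Add2,r3:2,r4:Add1
cycle 7: stall // r0:10,r1:3,r2:Add2,r3:2,r4:Add1
cycle 8: CDB Mul1=100; stall // r0:10,r1:3,r2:Add2,r3:2,r4:Add1
cycle 9: stall // r0:10,r1:3,r2:Add2,r3:2,r4:Add1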